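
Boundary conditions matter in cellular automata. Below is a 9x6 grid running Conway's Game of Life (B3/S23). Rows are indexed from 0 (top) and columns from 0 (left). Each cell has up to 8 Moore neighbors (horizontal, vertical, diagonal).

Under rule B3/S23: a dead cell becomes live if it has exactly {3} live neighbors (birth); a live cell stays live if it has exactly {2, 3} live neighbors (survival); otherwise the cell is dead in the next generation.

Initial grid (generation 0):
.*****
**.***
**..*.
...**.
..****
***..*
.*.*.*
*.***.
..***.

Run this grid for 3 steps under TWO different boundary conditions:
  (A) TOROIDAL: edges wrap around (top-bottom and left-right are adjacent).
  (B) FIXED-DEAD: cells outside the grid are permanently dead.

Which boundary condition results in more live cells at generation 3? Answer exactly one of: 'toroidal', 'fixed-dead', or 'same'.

Answer: fixed-dead

Derivation:
Under TOROIDAL boundary, generation 3:
......
......
**....
**....
......
......
......
......
......
Population = 4

Under FIXED-DEAD boundary, generation 3:
......
......
**....
**....
......
....**
...*..
....**
......
Population = 9

Comparison: toroidal=4, fixed-dead=9 -> fixed-dead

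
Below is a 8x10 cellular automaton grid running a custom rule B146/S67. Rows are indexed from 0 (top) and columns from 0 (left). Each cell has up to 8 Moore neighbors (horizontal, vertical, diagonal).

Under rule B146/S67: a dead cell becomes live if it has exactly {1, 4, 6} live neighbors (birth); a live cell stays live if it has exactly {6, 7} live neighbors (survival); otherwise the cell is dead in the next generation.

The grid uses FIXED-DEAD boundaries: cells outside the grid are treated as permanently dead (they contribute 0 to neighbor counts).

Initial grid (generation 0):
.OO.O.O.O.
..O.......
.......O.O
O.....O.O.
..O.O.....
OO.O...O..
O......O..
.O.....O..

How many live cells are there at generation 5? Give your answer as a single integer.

Answer: 19

Derivation:
Simulating step by step:
Generation 0 (given above): 21 live cells
Generation 1: 17 live cells
O........O
O...O.....
O.OO.O....
..O.O.....
.O.......O
.....O....
.O.OO.....
..O.......
Generation 2: 26 live cells
...OOO..O.
.O....O.OO
.O..O.O...
.O.O..O.OO
O.....O.O.
......O.OO
O.....O...
O....O....
Generation 3: 15 live cells
OO........
....O..O..
..O..O..OO
.....O....
...OO..O..
..........
....O.....
....O..O..
Generation 4: 21 live cells
..OOOOOOO.
..........
.O........
.O..O.....
..O.....O.
..O...OOO.
......OOO.
......O.O.
Generation 5: 19 live cells
.O.......O
O........O
...OOO....
.....O.OOO
O...O..O..
.......O..
.OOO...O..
..........
Population at generation 5: 19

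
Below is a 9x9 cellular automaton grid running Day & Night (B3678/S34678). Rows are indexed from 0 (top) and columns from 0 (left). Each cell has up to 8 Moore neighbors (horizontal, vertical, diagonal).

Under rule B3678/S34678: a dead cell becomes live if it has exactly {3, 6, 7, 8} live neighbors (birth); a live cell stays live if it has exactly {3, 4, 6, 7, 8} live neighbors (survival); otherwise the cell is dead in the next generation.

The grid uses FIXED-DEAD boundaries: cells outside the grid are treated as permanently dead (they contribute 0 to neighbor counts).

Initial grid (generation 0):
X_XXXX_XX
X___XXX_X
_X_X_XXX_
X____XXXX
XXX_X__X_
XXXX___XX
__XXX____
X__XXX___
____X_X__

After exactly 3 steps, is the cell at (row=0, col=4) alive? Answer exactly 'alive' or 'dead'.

Simulating step by step:
Generation 0 (given above): 42 live cells
Generation 1: 34 live cells
_X_XXX_X_
____XXXXX
X____XXX_
X__X_XX_X
XXX__X___
XXXX_____
X__X_X___
__X__X___
___XX____
Generation 2: 21 live cells
____XX_XX
___X_XX_X
_____XXX_
X_X__X___
XX____X__
XX_X_____
___X_____
_________
_________
Generation 3: 14 live cells
____XX_X_
______XXX
_____X_X_
_____X_X_
X________
XX_______
__X______
_________
_________

Cell (0,4) at generation 3: 1 -> alive

Answer: alive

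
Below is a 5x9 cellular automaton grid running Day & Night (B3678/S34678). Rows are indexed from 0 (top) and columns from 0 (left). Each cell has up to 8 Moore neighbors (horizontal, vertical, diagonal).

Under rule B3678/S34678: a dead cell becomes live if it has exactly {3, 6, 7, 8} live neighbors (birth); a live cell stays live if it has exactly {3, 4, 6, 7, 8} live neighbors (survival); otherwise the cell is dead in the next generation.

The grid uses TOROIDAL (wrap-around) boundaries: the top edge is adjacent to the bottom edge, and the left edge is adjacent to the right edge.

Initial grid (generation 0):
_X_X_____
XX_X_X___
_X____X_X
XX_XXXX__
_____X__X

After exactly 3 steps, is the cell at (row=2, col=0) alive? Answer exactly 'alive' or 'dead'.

Simulating step by step:
Generation 0 (given above): 17 live cells
Generation 1: 18 live cells
_________
XX__X____
XX_X__XX_
X_X_XXX_X
_X_X_XX__
Generation 2: 21 live cells
XXX_XX___
XXX_____X
___X__XX_
X_X_X___X
X_X__XXX_
Generation 3: 19 live cells
_XX__X_X_
X_X_XXXXX
___X___X_
________X
XXX__XX__

Cell (2,0) at generation 3: 0 -> dead

Answer: dead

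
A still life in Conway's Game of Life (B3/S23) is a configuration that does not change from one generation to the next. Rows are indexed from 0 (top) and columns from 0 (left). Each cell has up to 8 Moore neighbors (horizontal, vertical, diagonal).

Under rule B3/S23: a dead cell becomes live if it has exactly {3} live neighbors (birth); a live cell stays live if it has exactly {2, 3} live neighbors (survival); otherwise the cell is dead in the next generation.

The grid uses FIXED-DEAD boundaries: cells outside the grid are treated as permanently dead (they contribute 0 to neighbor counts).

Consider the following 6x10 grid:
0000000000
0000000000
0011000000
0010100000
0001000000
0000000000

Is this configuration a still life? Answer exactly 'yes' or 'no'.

Answer: yes

Derivation:
Compute generation 1 and compare to generation 0 (given above):
Generation 1:
0000000000
0000000000
0011000000
0010100000
0001000000
0000000000
The grids are IDENTICAL -> still life.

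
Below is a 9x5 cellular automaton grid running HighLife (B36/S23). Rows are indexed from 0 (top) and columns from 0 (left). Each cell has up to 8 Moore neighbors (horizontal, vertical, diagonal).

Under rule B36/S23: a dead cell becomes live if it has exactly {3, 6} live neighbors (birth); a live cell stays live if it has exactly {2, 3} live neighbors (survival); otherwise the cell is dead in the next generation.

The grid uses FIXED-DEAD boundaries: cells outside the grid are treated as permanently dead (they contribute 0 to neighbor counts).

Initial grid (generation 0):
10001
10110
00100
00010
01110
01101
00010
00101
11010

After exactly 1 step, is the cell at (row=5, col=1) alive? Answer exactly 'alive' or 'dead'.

Simulating step by step:
Generation 0 (given above): 19 live cells
Generation 1: 20 live cells
01010
00110
01100
01010
01001
01001
01001
01101
01110

Cell (5,1) at generation 1: 1 -> alive

Answer: alive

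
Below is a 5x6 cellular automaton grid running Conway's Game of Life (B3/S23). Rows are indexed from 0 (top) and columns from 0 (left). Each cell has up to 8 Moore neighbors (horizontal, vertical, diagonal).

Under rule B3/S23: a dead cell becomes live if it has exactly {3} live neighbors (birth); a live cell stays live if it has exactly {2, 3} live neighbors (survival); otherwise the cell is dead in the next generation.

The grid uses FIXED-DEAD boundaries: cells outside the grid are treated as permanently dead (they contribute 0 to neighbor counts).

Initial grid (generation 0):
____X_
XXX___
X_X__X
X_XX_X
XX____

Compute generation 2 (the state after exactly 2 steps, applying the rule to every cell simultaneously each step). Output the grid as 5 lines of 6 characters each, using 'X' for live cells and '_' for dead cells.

Answer: _XX___
X_XX__
X___X_
X_X_X_
X_X___

Derivation:
Simulating step by step:
Generation 0 (given above): 13 live cells
Generation 1: 13 live cells
_X____
X_XX__
X___X_
X_XXX_
XXX___
Generation 2: 12 live cells
(generation 2 grid is the final answer)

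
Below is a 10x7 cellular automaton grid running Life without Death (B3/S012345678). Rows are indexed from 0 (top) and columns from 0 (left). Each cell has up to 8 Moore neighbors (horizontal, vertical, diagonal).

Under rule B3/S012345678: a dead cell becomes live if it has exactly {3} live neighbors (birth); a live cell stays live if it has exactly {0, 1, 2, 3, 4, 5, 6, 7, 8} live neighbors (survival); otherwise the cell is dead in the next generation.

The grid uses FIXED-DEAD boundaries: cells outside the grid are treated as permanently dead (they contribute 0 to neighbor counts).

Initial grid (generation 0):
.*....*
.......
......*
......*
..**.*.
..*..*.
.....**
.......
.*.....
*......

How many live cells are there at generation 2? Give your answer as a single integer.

Answer: 20

Derivation:
Simulating step by step:
Generation 0 (given above): 13 live cells
Generation 1: 17 live cells
.*....*
.......
......*
.....**
..*****
..**.*.
.....**
.......
.*.....
*......
Generation 2: 20 live cells
.*....*
.......
.....**
...*.**
..*****
..**.*.
....***
.......
.*.....
*......
Population at generation 2: 20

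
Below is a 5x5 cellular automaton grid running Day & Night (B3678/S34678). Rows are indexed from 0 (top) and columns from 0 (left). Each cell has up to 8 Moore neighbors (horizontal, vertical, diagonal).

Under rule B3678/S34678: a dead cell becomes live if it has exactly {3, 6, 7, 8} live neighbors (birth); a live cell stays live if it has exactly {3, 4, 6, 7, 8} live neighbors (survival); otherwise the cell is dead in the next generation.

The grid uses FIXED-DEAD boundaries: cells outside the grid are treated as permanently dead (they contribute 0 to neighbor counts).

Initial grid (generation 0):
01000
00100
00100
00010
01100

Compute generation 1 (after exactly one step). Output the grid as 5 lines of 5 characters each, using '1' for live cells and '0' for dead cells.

Answer: 00000
01000
00010
01000
00000

Derivation:
Simulating step by step:
Generation 0 (given above): 6 live cells
Generation 1: 3 live cells
(generation 1 grid is the final answer)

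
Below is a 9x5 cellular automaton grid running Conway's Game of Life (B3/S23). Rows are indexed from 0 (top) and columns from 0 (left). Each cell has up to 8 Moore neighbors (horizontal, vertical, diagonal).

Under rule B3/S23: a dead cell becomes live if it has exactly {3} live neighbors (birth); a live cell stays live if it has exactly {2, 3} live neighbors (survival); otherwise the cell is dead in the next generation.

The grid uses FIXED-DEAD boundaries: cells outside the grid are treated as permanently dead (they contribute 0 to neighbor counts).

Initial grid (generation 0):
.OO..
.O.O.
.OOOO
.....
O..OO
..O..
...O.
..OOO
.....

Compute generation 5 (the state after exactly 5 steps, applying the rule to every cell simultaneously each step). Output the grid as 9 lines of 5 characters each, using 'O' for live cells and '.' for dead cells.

Answer: .....
OO...
OO...
.OO..
.....
..OO.
.OO..
O....
.OOO.

Derivation:
Simulating step by step:
Generation 0 (given above): 16 live cells
Generation 1: 16 live cells
.OO..
O...O
.O.OO
.O...
...O.
..O.O
....O
..OOO
...O.
Generation 2: 20 live cells
.O...
O...O
OOOOO
...OO
..OO.
....O
..O.O
..O.O
..OOO
Generation 3: 14 live cells
.....
O...O
OOO..
.....
..O..
..O.O
....O
.OO.O
..O.O
Generation 4: 13 live cells
.....
O....
OO...
..O..
...O.
.....
.OO.O
.OO.O
.OO..
Generation 5: 14 live cells
(generation 5 grid is the final answer)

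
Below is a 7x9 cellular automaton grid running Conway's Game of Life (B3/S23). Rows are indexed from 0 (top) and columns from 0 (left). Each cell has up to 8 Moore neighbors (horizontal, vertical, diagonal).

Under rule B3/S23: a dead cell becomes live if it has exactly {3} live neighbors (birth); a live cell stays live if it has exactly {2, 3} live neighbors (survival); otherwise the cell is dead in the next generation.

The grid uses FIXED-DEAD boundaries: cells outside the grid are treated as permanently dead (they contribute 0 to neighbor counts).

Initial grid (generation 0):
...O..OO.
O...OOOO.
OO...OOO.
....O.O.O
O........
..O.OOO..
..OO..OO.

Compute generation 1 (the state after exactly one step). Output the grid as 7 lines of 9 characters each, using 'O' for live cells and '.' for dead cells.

Answer: ....O..O.
OO..O...O
OO......O
OO....O..
...OO.OO.
.OO.OOOO.
..OOO.OO.

Derivation:
Simulating step by step:
Generation 0 (given above): 25 live cells
Generation 1: 27 live cells
(generation 1 grid is the final answer)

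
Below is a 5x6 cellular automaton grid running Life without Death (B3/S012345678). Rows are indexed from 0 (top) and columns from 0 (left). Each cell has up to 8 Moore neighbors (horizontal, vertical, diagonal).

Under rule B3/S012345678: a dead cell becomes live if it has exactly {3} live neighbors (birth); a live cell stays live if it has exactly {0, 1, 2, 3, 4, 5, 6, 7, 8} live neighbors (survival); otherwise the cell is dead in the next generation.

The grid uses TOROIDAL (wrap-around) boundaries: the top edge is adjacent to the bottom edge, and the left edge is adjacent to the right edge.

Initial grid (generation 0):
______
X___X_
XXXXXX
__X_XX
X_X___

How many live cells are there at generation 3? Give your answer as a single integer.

Simulating step by step:
Generation 0 (given above): 13 live cells
Generation 1: 19 live cells
_X___X
X_X_X_
XXXXXX
__X_XX
XXXX_X
Generation 2: 19 live cells
_X___X
X_X_X_
XXXXXX
__X_XX
XXXX_X
Generation 3: 19 live cells
_X___X
X_X_X_
XXXXXX
__X_XX
XXXX_X
Population at generation 3: 19

Answer: 19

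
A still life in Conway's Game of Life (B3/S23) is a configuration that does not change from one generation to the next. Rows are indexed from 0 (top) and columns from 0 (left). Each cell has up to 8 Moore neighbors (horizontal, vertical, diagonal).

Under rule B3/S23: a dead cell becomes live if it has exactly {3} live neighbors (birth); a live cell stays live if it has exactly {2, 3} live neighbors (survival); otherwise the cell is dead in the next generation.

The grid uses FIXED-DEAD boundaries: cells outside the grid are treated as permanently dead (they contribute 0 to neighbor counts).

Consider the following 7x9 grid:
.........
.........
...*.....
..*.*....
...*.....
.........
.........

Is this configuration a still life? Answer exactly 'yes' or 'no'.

Answer: yes

Derivation:
Compute generation 1 and compare to generation 0 (given above):
Generation 1:
.........
.........
...*.....
..*.*....
...*.....
.........
.........
The grids are IDENTICAL -> still life.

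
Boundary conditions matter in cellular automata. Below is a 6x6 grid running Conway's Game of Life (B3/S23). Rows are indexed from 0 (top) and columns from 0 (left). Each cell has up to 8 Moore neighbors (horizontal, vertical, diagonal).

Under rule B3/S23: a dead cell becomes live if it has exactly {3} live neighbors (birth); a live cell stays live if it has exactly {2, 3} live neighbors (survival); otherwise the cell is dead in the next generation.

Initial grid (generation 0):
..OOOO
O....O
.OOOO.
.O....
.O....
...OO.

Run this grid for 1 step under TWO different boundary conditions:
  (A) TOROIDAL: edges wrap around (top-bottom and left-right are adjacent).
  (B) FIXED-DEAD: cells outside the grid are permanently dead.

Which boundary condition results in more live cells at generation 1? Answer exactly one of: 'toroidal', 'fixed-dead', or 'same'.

Under TOROIDAL boundary, generation 1:
O.O...
O.....
.OOOOO
OO.O..
..O...
.....O
Population = 13

Under FIXED-DEAD boundary, generation 1:
...OOO
.....O
OOOOO.
OO.O..
..O...
......
Population = 13

Comparison: toroidal=13, fixed-dead=13 -> same

Answer: same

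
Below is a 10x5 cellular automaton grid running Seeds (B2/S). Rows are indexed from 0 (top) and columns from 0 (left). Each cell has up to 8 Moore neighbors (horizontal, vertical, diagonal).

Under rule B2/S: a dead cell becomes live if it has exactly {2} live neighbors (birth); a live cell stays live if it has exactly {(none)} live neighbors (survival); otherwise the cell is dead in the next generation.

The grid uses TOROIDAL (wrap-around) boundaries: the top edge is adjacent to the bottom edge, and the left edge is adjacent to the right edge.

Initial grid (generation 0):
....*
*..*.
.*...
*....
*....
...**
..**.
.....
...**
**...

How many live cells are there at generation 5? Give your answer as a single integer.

Simulating step by step:
Generation 0 (given above): 14 live cells
Generation 1: 13 live cells
..**.
.**..
..*..
....*
.*.*.
**...
.....
.....
.**..
..*..
Generation 2: 9 live cells
.....
.....
*....
**...
.....
....*
**...
.**..
...*.
.....
Generation 3: 10 live cells
.....
.....
....*
....*
.*..*
.*...
...**
...**
.*...
.....
Generation 4: 8 live cells
.....
.....
*..*.
.....
..**.
.....
.....
.....
*.***
.....
Generation 5: 12 live cells
.....
....*
....*
.*...
.....
..**.
.....
***..
.*...
***..
Population at generation 5: 12

Answer: 12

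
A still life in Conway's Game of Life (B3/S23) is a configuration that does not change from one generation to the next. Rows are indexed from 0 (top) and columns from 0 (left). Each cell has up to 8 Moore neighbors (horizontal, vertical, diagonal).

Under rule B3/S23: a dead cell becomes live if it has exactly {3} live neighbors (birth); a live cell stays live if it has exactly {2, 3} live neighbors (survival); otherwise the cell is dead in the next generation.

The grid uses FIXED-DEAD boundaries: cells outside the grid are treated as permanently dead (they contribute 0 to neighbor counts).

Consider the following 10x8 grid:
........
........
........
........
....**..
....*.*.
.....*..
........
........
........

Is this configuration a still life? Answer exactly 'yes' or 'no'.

Answer: yes

Derivation:
Compute generation 1 and compare to generation 0 (given above):
Generation 1:
........
........
........
........
....**..
....*.*.
.....*..
........
........
........
The grids are IDENTICAL -> still life.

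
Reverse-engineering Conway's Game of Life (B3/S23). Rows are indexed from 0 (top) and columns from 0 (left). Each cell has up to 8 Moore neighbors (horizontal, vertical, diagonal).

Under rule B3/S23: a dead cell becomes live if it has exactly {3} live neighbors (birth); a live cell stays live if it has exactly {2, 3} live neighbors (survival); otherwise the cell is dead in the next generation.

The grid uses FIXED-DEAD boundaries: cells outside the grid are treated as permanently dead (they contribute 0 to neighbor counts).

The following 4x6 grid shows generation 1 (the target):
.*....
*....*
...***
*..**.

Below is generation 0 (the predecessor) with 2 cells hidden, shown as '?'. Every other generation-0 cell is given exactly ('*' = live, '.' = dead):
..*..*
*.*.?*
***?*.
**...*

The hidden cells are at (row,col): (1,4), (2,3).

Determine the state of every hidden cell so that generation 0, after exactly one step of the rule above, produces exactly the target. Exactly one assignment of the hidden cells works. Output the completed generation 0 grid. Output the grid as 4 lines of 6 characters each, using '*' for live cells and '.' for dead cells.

Hidden generation-0 cells (in order): (1,4), (2,3).
A hidden cell only influences target cells in its own 3x3 neighborhood. Try each of the 2^2 = 4 assignments, step the completed generation 0 forward once under B3/S23, and compare with the target:
  (1,4)=. (2,3)=. -> step gives (1,2)='*' but target has '.' -> reject
  (1,4)=. (2,3)=* -> step reproduces the target at every cell -> ACCEPT
  (1,4)=* (2,3)=. -> step gives (0,3)='*' but target has '.' -> reject
  (1,4)=* (2,3)=* -> step gives (0,3)='*' but target has '.' -> reject
Unique solution: (1,4)=dead, (2,3)=live.
Check: live-neighbor counts of every cell in the completed generation 0:
131221
264542
464333
344331
Applying B3/S23 to generation 0 with these counts gives:
.*....
*....*
...***
*..**.
which matches the target exactly.

Answer: ..*..*
*.*..*
*****.
**...*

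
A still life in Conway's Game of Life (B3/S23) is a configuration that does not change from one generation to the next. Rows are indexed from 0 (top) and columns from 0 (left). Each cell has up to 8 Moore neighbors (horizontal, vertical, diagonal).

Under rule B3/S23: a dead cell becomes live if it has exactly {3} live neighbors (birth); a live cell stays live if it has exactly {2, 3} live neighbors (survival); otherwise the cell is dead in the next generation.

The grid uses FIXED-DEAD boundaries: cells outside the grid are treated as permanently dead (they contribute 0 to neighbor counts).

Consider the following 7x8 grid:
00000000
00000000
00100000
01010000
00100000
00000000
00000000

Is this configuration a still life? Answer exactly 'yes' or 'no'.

Answer: yes

Derivation:
Compute generation 1 and compare to generation 0 (given above):
Generation 1:
00000000
00000000
00100000
01010000
00100000
00000000
00000000
The grids are IDENTICAL -> still life.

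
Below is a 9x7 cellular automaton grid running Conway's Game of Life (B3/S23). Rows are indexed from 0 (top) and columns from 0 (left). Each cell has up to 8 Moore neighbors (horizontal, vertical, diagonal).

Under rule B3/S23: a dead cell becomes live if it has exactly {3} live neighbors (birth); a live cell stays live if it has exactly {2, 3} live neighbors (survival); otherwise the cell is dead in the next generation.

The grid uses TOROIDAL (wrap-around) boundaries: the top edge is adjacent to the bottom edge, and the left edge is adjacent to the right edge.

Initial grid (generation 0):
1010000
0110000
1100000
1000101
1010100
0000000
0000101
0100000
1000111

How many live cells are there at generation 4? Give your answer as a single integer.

Simulating step by step:
Generation 0 (given above): 19 live cells
Generation 1: 21 live cells
1011010
0010000
0010001
0001011
1101011
0001010
0000000
0000100
1000011
Generation 2: 25 live cells
1011110
0010001
0011011
0101000
1001000
1010010
0000100
0000011
1101010
Generation 3: 28 live cells
1000010
1000000
1101111
1101001
1001101
0101101
0000100
1000011
1101000
Generation 4: 16 live cells
1000000
0000000
0001110
0000000
0000000
0010001
0001100
1100111
0100110
Population at generation 4: 16

Answer: 16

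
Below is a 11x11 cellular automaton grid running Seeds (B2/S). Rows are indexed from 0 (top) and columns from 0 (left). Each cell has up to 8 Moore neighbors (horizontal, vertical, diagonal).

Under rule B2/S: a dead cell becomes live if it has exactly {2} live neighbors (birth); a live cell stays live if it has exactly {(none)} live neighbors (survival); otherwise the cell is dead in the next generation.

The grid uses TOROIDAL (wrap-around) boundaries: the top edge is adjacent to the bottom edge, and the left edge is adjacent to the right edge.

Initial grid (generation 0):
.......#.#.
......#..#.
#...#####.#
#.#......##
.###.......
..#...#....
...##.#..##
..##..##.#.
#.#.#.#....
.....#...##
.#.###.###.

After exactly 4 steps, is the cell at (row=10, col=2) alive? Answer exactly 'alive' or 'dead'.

Simulating step by step:
Generation 0 (given above): 44 live cells
Generation 1: 14 live cells
..##.......
#...#......
...#.......
...........
.........#.
#......#.##
.#.........
#..........
...........
...........
#.#........
Generation 2: 11 live cells
#...#.....#
.#.........
....#......
...........
#..........
.#.........
........##.
.#.........
...........
.#.........
...........
Generation 3: 20 live cells
.#.........
...###....#
...........
...........
.#.........
#.......###
###........
........##.
###........
...........
.#........#
Generation 4: 16 live cells
...#.#...##
#.#........
...#.#.....
...........
........#..
...........
.......#...
...#.......
........###
..........#
..#........

Cell (10,2) at generation 4: 1 -> alive

Answer: alive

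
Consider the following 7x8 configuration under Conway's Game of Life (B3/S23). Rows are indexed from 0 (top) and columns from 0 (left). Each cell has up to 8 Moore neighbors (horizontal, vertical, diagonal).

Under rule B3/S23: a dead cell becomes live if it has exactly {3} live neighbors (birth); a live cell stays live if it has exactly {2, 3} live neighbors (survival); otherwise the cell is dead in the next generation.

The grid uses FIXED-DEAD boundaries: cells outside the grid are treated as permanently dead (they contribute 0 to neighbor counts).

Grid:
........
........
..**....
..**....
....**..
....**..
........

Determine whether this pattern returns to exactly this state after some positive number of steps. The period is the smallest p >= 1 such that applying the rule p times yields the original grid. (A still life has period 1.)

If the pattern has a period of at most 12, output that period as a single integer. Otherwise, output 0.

Answer: 2

Derivation:
Simulating and comparing each generation to the original:
Gen 0 (original, given above): 8 live cells
Gen 1: 6 live cells, differs from original
Gen 2: 8 live cells, MATCHES original -> period = 2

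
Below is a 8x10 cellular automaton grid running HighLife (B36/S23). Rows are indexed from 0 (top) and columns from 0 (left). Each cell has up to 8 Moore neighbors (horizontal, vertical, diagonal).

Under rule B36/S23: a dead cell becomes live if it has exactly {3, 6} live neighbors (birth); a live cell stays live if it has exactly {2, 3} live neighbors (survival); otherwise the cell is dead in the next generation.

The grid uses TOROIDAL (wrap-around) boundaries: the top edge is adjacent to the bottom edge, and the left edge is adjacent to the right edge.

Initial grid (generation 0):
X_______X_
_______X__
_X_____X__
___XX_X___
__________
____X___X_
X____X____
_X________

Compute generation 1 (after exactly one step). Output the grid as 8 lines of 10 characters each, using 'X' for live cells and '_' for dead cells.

Simulating step by step:
Generation 0 (given above): 13 live cells
Generation 1: 10 live cells
(generation 1 grid is the final answer)

Answer: __________
_______XX_
______XX__
__________
___XXX____
__________
__________
XX_______X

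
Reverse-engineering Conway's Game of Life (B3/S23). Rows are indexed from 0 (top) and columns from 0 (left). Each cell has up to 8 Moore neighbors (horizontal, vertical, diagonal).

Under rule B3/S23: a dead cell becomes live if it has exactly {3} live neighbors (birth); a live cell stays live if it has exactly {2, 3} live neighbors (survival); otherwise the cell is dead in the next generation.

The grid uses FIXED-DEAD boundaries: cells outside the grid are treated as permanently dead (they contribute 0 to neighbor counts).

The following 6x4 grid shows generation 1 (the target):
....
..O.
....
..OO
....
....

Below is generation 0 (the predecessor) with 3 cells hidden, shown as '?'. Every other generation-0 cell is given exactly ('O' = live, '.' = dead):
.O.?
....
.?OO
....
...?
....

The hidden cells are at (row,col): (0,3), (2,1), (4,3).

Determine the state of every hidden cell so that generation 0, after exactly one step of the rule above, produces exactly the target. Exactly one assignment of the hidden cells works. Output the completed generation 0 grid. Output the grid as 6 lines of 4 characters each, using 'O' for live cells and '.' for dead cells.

Hidden generation-0 cells (in order): (0,3), (2,1), (4,3).
A hidden cell only influences target cells in its own 3x3 neighborhood. Try each of the 2^3 = 8 assignments, step the completed generation 0 forward once under B3/S23, and compare with the target:
  (0,3)=. (2,1)=. (4,3)=. -> step gives (3,2)='.' but target has 'O' -> reject
  (0,3)=. (2,1)=. (4,3)=O -> step reproduces the target at every cell -> ACCEPT
  (0,3)=. (2,1)=O (4,3)=. -> step gives (1,1)='O' but target has '.' -> reject
  (0,3)=. (2,1)=O (4,3)=O -> step gives (1,1)='O' but target has '.' -> reject
  (0,3)=O (2,1)=. (4,3)=. -> step gives (1,2)='.' but target has 'O' -> reject
  (0,3)=O (2,1)=. (4,3)=O -> step gives (1,2)='.' but target has 'O' -> reject
  (0,3)=O (2,1)=O (4,3)=. -> step gives (1,1)='O' but target has '.' -> reject
  (0,3)=O (2,1)=O (4,3)=O -> step gives (1,1)='O' but target has '.' -> reject
Unique solution: (0,3)=dead, (2,1)=dead, (4,3)=live.
Check: live-neighbor counts of every cell in the completed generation 0:
1010
1232
0111
0133
0010
0011
Applying B3/S23 to generation 0 with these counts gives:
....
..O.
....
..OO
....
....
which matches the target exactly.

Answer: .O..
....
..OO
....
...O
....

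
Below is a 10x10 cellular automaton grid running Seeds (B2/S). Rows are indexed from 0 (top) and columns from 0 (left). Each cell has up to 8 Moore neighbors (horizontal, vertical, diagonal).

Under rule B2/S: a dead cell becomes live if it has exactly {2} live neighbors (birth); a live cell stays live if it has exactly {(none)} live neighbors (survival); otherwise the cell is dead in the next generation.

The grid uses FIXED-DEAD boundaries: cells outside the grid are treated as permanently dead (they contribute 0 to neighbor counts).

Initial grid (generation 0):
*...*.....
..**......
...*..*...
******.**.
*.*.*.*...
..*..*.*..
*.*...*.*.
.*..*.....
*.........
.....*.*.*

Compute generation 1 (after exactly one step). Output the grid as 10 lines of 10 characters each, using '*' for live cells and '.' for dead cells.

Simulating step by step:
Generation 0 (given above): 31 live cells
Generation 1: 21 live cells
(generation 1 grid is the final answer)

Answer: .**.......
.*...*....
*.......*.
..........
..........
*...*...*.
....*.....
..**.*.*..
.*..***.*.
......*.*.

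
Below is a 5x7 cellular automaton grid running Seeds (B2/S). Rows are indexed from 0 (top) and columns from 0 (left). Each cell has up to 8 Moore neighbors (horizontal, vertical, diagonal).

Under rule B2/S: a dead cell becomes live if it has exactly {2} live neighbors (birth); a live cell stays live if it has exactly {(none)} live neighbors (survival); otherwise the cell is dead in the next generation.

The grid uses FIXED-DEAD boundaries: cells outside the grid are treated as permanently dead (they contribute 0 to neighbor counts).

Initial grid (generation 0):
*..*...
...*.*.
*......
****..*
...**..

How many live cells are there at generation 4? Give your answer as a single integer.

Simulating step by step:
Generation 0 (given above): 12 live cells
Generation 1: 9 live cells
..*....
***....
.....**
.....*.
*....*.
Generation 2: 10 live cells
*..*...
...*.**
*.*.*..
.......
....*.*
Generation 3: 9 live cells
..*..**
*......
.*....*
.*..*..
.....*.
Generation 4: 8 live cells
.*.....
..*....
..*..*.
*.*...*
....*..
Population at generation 4: 8

Answer: 8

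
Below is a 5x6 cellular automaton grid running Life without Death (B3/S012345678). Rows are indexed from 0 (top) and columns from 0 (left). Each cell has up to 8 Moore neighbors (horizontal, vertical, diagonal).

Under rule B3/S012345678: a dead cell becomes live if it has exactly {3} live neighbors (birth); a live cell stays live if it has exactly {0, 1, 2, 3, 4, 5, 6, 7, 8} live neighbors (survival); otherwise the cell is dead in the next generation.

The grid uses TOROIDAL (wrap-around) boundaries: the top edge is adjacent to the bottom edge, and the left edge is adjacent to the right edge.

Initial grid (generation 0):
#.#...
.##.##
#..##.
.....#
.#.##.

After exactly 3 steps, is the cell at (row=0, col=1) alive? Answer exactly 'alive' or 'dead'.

Simulating step by step:
Generation 0 (given above): 13 live cells
Generation 1: 20 live cells
#.#...
.##.##
#####.
#.#..#
######
Generation 2: 20 live cells
#.#...
.##.##
#####.
#.#..#
######
Generation 3: 20 live cells
#.#...
.##.##
#####.
#.#..#
######

Cell (0,1) at generation 3: 0 -> dead

Answer: dead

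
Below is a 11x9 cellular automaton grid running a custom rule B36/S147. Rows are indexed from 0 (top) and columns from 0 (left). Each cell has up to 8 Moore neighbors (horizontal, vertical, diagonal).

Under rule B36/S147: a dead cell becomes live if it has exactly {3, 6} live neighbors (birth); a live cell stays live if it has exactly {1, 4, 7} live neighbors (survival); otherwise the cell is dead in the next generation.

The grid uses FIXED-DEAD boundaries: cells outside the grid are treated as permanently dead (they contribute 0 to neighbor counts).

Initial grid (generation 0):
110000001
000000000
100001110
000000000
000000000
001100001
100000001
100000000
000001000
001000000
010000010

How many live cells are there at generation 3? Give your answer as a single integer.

Simulating step by step:
Generation 0 (given above): 17 live cells
Generation 1: 18 live cells
110000000
110000110
000001010
000000100
000000000
001100001
110000001
100000000
000000000
001000000
010000000
Generation 2: 8 live cells
000000000
000000000
000000000
000000000
000000000
010100001
001000001
010000000
000000000
001000000
010000000
Generation 3: 9 live cells
000000000
000000000
000000000
000000000
000000000
011100001
010000001
010000000
000000000
001000000
010000000
Population at generation 3: 9

Answer: 9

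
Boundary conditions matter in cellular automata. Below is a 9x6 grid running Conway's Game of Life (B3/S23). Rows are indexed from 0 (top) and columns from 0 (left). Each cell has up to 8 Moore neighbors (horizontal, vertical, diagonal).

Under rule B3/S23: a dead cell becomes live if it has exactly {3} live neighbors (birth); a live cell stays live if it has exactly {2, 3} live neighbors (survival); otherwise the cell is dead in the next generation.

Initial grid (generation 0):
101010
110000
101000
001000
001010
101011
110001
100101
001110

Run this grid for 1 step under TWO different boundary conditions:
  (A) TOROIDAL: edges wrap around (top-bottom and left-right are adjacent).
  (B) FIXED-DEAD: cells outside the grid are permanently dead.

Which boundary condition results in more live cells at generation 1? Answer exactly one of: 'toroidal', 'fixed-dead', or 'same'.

Answer: fixed-dead

Derivation:
Under TOROIDAL boundary, generation 1:
101010
101100
101000
001000
001010
001010
001100
000100
101000
Population = 18

Under FIXED-DEAD boundary, generation 1:
100000
101100
101000
001000
001011
101011
101101
100101
001110
Population = 24

Comparison: toroidal=18, fixed-dead=24 -> fixed-dead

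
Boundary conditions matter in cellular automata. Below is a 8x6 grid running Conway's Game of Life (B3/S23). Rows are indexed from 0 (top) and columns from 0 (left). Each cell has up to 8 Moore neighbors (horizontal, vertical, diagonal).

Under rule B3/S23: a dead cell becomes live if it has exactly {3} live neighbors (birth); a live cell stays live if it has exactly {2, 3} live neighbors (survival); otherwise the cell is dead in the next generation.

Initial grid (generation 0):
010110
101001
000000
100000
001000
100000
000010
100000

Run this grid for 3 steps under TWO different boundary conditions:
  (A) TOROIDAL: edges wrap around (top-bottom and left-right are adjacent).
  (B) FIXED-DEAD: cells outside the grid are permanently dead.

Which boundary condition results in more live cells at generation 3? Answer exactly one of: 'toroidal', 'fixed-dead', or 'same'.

Under TOROIDAL boundary, generation 3:
000000
000000
000000
000000
000000
000000
100001
100001
Population = 4

Under FIXED-DEAD boundary, generation 3:
000000
111110
000000
000000
000000
000000
000000
000000
Population = 5

Comparison: toroidal=4, fixed-dead=5 -> fixed-dead

Answer: fixed-dead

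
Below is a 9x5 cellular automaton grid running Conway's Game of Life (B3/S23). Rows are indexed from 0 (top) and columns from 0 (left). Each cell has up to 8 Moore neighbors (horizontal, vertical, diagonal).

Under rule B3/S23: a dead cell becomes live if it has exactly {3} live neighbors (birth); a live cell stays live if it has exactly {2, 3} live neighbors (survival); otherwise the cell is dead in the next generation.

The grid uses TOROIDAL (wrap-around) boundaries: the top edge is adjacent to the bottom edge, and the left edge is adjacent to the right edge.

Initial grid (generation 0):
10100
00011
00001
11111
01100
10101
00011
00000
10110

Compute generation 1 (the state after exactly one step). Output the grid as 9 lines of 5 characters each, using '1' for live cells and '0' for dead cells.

Simulating step by step:
Generation 0 (given above): 20 live cells
Generation 1: 17 live cells
(generation 1 grid is the final answer)

Answer: 10100
10011
01000
00001
00000
10101
10011
00100
00111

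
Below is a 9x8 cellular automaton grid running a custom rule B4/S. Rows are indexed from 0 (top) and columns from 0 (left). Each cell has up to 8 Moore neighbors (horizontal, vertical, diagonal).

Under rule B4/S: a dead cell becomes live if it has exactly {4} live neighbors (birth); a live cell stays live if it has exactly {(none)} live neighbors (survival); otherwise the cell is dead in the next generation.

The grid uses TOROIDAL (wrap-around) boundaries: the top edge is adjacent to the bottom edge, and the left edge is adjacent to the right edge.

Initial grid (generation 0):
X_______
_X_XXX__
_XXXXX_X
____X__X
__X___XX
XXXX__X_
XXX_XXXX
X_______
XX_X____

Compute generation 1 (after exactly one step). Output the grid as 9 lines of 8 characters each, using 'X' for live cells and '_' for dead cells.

Simulating step by step:
Generation 0 (given above): 32 live cells
Generation 1: 14 live cells
(generation 1 grid is the final answer)

Answer: _XX_X___
X_______
X_____X_
X_X__X__
XX_X____
________
___X____
__X_____
________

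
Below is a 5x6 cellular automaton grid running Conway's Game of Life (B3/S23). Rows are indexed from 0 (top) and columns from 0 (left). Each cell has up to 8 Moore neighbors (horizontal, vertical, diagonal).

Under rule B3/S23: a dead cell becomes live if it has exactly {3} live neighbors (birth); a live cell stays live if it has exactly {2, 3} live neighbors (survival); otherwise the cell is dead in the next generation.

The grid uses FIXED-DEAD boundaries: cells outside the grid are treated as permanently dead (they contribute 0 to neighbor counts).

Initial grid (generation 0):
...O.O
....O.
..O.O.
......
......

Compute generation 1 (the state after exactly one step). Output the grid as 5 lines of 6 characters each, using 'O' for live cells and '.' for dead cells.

Answer: ....O.
....OO
...O..
......
......

Derivation:
Simulating step by step:
Generation 0 (given above): 5 live cells
Generation 1: 4 live cells
(generation 1 grid is the final answer)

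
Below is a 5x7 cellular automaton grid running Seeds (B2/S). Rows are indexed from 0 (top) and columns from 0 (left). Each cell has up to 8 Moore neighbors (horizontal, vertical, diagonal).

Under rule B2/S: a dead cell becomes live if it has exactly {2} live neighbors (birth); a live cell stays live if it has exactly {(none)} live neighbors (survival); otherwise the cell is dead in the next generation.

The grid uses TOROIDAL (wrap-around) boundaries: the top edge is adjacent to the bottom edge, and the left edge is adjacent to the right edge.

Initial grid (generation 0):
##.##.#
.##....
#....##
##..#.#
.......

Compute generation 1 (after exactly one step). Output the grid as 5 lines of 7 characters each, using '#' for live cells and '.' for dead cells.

Simulating step by step:
Generation 0 (given above): 14 live cells
Generation 1: 3 live cells
(generation 1 grid is the final answer)

Answer: .....#.
.......
...##..
.......
.......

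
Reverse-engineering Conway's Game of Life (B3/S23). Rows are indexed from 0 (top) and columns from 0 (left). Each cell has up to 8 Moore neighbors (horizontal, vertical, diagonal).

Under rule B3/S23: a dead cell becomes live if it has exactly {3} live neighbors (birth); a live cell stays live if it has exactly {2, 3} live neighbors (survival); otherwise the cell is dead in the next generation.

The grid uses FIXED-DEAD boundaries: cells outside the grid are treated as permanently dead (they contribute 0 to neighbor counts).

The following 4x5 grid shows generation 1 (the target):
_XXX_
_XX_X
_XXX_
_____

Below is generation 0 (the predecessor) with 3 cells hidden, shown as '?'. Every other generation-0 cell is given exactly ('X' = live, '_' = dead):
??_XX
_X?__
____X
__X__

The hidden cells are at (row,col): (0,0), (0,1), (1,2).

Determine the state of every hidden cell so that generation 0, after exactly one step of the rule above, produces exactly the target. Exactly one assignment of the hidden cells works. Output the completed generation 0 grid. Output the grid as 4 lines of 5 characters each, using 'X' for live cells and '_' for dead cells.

Answer: X__XX
_XX__
____X
__X__

Derivation:
Hidden generation-0 cells (in order): (0,0), (0,1), (1,2).
A hidden cell only influences target cells in its own 3x3 neighborhood. Try each of the 2^3 = 8 assignments, step the completed generation 0 forward once under B3/S23, and compare with the target:
  (0,0)=_ (0,1)=_ (1,2)=_ -> step gives (0,1)='_' but target has 'X' -> reject
  (0,0)=_ (0,1)=_ (1,2)=X -> step gives (0,1)='_' but target has 'X' -> reject
  (0,0)=_ (0,1)=X (1,2)=_ -> step gives (0,1)='_' but target has 'X' -> reject
  (0,0)=_ (0,1)=X (1,2)=X -> step gives (0,2)='_' but target has 'X' -> reject
  (0,0)=X (0,1)=_ (1,2)=_ -> step gives (0,1)='_' but target has 'X' -> reject
  (0,0)=X (0,1)=_ (1,2)=X -> step reproduces the target at every cell -> ACCEPT
  (0,0)=X (0,1)=X (1,2)=_ -> step gives (0,0)='X' but target has '_' -> reject
  (0,0)=X (0,1)=X (1,2)=X -> step gives (0,0)='X' but target has '_' -> reject
Unique solution: (0,0)=live, (0,1)=dead, (1,2)=live.
Check: live-neighbor counts of every cell in the completed generation 0:
13321
22243
13330
01021
Applying B3/S23 to generation 0 with these counts gives:
_XXX_
_XX_X
_XXX_
_____
which matches the target exactly.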